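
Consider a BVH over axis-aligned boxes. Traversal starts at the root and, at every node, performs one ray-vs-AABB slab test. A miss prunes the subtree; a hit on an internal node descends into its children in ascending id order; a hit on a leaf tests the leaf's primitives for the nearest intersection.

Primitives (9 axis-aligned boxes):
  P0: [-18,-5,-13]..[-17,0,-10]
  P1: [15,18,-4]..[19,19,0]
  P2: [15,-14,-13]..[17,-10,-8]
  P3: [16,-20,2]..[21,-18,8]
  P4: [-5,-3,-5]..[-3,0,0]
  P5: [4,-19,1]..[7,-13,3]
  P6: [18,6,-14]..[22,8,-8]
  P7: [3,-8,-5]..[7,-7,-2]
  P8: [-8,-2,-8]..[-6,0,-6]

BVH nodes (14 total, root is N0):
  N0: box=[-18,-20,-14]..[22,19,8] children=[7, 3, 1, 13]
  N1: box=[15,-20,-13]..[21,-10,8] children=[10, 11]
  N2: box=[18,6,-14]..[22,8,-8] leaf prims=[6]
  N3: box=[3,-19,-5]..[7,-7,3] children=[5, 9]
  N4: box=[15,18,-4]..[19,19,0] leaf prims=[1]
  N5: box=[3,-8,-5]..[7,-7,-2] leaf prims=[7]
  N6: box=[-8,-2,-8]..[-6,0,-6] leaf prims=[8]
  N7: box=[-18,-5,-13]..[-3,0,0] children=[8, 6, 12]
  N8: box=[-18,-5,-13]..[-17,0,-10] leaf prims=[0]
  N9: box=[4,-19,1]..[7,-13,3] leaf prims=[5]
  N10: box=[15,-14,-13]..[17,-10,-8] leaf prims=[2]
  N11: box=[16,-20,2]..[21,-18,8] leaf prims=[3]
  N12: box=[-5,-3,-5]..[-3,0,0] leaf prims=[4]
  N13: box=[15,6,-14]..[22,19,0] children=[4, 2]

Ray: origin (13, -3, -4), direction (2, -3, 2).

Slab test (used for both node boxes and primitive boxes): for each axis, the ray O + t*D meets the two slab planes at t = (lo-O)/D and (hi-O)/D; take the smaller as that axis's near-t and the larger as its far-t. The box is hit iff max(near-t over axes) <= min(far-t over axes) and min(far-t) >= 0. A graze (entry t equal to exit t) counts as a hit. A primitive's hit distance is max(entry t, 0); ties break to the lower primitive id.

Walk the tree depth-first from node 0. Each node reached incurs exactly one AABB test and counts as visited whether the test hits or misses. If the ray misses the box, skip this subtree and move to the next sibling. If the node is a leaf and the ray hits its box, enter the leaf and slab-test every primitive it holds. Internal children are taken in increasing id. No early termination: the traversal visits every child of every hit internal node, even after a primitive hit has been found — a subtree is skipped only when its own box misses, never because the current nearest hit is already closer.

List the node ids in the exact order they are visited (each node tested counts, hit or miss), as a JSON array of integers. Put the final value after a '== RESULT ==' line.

Traverse from the root:
N0 x:[-31/2,9/2] y:[-22/3,17/3] z:[-5,6] -> hit [-5,9/2], descend [1, 3, 7, 13]
  N1 x:[1,4] y:[7/3,17/3] z:[-9/2,6] -> hit [7/3,4], descend [10, 11]
    N10 x:[1,2] y:[7/3,11/3] z:[-9/2,-2] -> miss, prune
    N11 x:[3/2,4] y:[5,17/3] z:[3,6] -> miss, prune
  N3 x:[-5,-3] y:[4/3,16/3] z:[-1/2,7/2] -> miss, prune
  N7 x:[-31/2,-8] y:[-1,2/3] z:[-9/2,2] -> miss, prune
  N13 x:[1,9/2] y:[-22/3,-3] z:[-5,2] -> miss, prune

7 AABB tests over nodes [0, 1, 10, 11, 3, 7, 13]; 0 leaves entered; closest miss.

== RESULT ==
[0, 1, 10, 11, 3, 7, 13]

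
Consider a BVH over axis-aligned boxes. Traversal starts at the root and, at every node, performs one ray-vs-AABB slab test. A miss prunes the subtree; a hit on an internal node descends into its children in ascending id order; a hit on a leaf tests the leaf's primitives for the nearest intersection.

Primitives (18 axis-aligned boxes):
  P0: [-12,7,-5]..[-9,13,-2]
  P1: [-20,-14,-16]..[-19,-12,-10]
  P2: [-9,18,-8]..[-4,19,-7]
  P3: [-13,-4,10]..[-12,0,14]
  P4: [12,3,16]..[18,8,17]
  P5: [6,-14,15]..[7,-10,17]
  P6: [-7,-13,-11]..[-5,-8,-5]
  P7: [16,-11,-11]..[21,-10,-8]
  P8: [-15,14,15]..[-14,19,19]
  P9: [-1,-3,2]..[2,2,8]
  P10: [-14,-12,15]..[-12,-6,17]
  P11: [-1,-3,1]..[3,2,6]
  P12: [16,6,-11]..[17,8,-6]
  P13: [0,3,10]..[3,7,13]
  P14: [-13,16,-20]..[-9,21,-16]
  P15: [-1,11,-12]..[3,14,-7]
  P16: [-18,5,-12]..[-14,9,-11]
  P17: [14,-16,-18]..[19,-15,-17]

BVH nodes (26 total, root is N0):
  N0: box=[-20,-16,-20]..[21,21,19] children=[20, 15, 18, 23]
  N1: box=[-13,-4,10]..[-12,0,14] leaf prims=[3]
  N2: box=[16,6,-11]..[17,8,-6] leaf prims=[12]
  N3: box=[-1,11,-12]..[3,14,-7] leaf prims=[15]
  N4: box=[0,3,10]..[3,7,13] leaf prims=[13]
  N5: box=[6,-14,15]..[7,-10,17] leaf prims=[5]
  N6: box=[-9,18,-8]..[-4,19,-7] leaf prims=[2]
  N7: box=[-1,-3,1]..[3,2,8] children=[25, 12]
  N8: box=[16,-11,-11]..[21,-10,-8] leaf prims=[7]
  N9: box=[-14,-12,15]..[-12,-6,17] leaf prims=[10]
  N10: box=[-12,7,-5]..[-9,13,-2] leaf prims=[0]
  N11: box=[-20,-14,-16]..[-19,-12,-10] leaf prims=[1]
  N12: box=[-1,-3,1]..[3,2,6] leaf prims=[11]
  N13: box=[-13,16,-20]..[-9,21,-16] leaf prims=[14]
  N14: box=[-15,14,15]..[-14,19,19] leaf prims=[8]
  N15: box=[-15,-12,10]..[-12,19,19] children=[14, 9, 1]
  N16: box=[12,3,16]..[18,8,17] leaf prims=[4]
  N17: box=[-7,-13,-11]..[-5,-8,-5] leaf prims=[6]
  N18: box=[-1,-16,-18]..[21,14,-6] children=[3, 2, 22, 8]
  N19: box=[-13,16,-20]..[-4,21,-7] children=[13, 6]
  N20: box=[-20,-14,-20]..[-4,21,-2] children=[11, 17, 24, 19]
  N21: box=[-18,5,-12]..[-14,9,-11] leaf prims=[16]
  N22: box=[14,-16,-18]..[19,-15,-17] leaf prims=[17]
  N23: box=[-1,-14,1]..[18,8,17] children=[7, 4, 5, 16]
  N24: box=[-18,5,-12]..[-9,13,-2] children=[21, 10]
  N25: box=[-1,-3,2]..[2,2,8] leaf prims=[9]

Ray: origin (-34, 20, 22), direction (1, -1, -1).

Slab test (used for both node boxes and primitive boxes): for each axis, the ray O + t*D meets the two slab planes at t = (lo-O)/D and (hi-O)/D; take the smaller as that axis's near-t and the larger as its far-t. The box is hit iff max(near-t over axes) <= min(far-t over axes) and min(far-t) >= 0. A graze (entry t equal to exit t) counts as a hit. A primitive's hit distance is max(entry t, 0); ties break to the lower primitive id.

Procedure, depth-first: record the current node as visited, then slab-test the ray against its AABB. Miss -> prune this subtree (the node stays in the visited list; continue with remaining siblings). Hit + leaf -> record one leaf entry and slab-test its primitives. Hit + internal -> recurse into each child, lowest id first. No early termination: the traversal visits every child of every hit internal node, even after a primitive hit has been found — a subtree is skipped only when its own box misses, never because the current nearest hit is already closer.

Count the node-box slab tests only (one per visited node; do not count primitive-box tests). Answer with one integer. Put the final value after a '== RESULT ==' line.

Trace the traversal:
N0 x:[14,55] y:[-1,36] z:[3,42] -> hit [14,36], descend [15, 18, 20, 23]
  N15 x:[19,22] y:[1,32] z:[3,12] -> miss, prune
  N18 x:[33,55] y:[6,36] z:[28,40] -> hit [33,36], descend [2, 3, 8, 22]
    N2 x:[50,51] y:[12,14] z:[28,33] -> miss, prune
    N3 x:[33,37] y:[6,9] z:[29,34] -> miss, prune
    N8 x:[50,55] y:[30,31] z:[30,33] -> miss, prune
    N22 x:[48,53] y:[35,36] z:[39,40] -> miss, prune
  N20 x:[14,30] y:[-1,34] z:[24,42] -> hit [24,30], descend [11, 17, 19, 24]
    N11 x:[14,15] y:[32,34] z:[32,38] -> miss, prune
    N17 x:[27,29] y:[28,33] z:[27,33] -> hit [28,29] leaf, test {P6@t=28}
    N19 x:[21,30] y:[-1,4] z:[29,42] -> miss, prune
    N24 x:[16,25] y:[7,15] z:[24,34] -> miss, prune
  N23 x:[33,52] y:[12,34] z:[5,21] -> miss, prune

order=[0, 15, 18, 2, 3, 8, 22, 20, 11, 17, 19, 24, 23]  |boxes|=13  |leaves|=1  hit=P6

== RESULT ==
13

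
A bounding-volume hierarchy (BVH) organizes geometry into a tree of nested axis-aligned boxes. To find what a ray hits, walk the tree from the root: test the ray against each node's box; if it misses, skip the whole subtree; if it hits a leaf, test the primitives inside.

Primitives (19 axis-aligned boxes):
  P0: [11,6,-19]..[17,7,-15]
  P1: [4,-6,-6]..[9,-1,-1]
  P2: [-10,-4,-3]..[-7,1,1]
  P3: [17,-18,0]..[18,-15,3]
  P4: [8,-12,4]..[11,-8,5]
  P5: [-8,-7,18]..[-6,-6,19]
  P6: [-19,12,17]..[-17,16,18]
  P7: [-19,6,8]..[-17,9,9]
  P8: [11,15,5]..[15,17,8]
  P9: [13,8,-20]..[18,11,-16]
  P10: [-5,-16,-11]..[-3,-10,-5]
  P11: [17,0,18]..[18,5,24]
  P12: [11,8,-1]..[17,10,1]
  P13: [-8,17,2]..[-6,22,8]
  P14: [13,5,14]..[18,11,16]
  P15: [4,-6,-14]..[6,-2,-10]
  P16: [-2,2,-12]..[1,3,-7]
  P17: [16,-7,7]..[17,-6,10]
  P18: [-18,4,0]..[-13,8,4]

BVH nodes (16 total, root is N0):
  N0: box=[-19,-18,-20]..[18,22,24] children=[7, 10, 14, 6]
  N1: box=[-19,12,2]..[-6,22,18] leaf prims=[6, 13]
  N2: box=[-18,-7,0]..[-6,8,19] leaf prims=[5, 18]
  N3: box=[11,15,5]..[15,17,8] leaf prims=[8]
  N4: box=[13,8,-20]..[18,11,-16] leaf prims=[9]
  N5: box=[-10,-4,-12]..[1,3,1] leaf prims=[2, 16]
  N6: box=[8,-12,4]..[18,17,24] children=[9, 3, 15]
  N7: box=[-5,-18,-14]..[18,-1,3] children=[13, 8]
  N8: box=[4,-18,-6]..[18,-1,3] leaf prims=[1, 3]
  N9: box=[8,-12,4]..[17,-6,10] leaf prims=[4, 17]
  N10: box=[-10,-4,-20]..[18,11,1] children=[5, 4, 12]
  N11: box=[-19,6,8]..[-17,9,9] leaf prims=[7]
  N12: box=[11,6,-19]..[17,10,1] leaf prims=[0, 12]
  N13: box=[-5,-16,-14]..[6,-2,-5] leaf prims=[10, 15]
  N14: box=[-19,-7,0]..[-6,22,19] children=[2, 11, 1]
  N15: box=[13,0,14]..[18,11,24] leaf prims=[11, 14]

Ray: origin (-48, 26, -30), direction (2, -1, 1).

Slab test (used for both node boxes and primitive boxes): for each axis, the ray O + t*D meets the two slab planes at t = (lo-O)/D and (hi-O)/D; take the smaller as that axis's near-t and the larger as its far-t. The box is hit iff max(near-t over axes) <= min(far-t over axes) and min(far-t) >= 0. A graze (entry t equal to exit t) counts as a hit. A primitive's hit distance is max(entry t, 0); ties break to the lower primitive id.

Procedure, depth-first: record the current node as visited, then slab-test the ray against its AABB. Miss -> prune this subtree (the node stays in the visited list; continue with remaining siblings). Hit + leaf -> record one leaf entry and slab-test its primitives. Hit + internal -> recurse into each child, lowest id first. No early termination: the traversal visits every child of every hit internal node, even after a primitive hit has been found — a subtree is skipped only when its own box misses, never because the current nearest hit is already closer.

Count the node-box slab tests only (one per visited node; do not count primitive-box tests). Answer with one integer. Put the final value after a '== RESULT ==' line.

Trace the traversal:
N0 x:[29/2,33] y:[4,44] z:[10,54] -> hit [29/2,33], descend [6, 7, 10, 14]
  N6 x:[28,33] y:[9,38] z:[34,54] -> miss, prune
  N7 x:[43/2,33] y:[27,44] z:[16,33] -> hit [27,33], descend [8, 13]
    N8 x:[26,33] y:[27,44] z:[24,33] -> hit [27,33] leaf, test {P1@t=27, P3(miss)}
    N13 x:[43/2,27] y:[28,42] z:[16,25] -> miss, prune
  N10 x:[19,33] y:[15,30] z:[10,31] -> hit [19,30], descend [4, 5, 12]
    N4 x:[61/2,33] y:[15,18] z:[10,14] -> miss, prune
    N5 x:[19,49/2] y:[23,30] z:[18,31] -> hit [23,49/2] leaf, test {P2(miss), P16@t=23}
    N12 x:[59/2,65/2] y:[16,20] z:[11,31] -> miss, prune
  N14 x:[29/2,21] y:[4,33] z:[30,49] -> miss, prune

Summary -> nodes [0, 6, 7, 8, 13, 10, 4, 5, 12, 14]; box-tests=10; leaf-entries=2; first=P16

== RESULT ==
10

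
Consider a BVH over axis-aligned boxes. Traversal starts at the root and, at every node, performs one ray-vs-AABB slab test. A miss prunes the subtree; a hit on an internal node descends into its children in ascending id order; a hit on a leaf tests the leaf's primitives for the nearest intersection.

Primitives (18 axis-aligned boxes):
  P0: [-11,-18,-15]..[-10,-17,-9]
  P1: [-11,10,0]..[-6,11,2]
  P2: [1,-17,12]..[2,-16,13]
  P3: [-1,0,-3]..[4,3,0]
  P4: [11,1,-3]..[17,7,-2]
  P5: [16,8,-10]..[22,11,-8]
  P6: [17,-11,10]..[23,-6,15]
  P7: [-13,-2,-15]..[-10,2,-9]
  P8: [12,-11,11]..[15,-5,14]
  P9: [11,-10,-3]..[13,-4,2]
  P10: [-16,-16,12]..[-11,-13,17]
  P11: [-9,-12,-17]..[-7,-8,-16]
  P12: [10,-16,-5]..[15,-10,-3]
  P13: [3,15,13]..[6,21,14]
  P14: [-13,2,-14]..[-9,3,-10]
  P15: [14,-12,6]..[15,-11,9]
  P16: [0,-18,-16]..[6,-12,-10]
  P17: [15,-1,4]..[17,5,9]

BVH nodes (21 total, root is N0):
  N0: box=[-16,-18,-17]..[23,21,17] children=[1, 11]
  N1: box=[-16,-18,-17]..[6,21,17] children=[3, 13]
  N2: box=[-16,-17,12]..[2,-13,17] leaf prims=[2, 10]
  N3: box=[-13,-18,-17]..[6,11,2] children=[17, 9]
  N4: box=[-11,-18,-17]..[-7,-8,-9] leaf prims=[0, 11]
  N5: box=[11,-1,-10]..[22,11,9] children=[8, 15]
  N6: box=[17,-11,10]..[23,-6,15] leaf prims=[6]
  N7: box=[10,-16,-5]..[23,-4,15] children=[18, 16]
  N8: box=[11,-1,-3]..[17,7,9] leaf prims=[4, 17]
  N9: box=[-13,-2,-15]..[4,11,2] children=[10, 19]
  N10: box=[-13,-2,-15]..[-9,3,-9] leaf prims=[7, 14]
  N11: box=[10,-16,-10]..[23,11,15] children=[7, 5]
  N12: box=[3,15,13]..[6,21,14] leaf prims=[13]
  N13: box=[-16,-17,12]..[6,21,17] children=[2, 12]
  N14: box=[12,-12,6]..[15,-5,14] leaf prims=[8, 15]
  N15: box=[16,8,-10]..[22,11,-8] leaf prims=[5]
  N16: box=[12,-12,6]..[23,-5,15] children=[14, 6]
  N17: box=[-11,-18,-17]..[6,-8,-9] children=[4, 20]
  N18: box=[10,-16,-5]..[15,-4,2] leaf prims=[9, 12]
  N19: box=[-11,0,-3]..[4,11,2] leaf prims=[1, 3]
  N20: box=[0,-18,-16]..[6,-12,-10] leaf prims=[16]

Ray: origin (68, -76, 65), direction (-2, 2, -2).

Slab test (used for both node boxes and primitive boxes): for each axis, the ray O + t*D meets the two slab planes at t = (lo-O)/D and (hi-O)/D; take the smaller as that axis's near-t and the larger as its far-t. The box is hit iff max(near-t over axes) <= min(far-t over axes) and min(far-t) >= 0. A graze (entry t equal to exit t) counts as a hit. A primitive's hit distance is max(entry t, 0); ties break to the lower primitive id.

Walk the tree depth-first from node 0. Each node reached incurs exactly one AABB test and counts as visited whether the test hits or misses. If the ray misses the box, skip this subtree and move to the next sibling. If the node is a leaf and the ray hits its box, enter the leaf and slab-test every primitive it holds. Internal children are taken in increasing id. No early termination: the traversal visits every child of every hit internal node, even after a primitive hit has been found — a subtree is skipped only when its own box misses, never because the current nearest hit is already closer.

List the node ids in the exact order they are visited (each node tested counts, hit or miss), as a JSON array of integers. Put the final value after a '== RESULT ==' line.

Trace the traversal:
N0 x:[45/2,42] y:[29,97/2] z:[24,41] -> hit [29,41], descend [1, 11]
  N1 x:[31,42] y:[29,97/2] z:[24,41] -> hit [31,41], descend [3, 13]
    N3 x:[31,81/2] y:[29,87/2] z:[63/2,41] -> hit [63/2,81/2], descend [9, 17]
      N9 x:[32,81/2] y:[37,87/2] z:[63/2,40] -> hit [37,40], descend [10, 19]
        N10 x:[77/2,81/2] y:[37,79/2] z:[37,40] -> hit [77/2,79/2] leaf, test {P7@t=39, P14@t=39}
        N19 x:[32,79/2] y:[38,87/2] z:[63/2,34] -> miss, prune
      N17 x:[31,79/2] y:[29,34] z:[37,41] -> miss, prune
    N13 x:[31,42] y:[59/2,97/2] z:[24,53/2] -> miss, prune
  N11 x:[45/2,29] y:[30,87/2] z:[25,75/2] -> miss, prune

9 AABB tests over nodes [0, 1, 3, 9, 10, 19, 17, 13, 11]; 1 leaf entered; closest P7.

== RESULT ==
[0, 1, 3, 9, 10, 19, 17, 13, 11]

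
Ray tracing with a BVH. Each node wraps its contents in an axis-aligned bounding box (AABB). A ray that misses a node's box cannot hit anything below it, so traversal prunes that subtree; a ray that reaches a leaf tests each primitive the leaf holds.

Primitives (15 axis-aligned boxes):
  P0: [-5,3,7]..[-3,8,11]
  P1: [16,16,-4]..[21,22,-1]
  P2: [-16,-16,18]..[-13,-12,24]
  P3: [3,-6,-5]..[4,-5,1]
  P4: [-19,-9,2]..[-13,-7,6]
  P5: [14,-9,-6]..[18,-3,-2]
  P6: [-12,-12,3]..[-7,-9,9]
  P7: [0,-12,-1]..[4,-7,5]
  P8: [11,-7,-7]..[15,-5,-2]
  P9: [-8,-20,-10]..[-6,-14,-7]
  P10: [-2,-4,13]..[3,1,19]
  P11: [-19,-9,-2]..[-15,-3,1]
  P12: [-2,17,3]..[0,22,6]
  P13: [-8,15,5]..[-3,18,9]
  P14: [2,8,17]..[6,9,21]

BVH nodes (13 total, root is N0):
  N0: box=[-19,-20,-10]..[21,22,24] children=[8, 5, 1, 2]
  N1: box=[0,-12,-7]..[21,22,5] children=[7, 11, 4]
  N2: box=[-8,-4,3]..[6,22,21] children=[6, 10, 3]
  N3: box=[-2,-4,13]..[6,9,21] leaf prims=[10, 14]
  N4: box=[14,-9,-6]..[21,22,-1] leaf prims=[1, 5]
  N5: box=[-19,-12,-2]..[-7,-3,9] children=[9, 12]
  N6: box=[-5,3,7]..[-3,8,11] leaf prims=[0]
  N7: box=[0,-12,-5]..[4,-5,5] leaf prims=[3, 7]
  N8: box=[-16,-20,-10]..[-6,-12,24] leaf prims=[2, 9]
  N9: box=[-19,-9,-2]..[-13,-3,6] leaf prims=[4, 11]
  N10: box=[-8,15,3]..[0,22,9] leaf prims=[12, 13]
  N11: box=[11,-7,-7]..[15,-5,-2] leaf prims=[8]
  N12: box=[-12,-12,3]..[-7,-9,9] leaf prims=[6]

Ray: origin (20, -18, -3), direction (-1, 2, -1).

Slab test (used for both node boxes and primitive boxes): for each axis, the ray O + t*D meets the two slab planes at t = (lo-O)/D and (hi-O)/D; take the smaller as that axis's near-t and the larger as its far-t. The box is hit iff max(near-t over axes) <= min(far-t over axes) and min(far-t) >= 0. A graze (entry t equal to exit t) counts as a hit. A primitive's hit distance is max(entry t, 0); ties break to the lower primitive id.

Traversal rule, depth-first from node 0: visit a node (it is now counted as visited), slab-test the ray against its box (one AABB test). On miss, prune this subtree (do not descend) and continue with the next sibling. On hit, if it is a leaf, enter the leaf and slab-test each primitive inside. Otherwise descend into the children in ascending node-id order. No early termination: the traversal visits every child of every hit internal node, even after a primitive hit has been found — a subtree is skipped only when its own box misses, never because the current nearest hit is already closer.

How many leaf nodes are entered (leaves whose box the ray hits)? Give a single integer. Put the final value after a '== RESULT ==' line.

Trace the traversal:
N0 x:[-1,39] y:[-1,20] z:[-27,7] -> hit [-1,7], descend [1, 2, 5, 8]
  N1 x:[-1,20] y:[3,20] z:[-8,4] -> hit [3,4], descend [4, 7, 11]
    N4 x:[-1,6] y:[9/2,20] z:[-2,3] -> miss, prune
    N7 x:[16,20] y:[3,13/2] z:[-8,2] -> miss, prune
    N11 x:[5,9] y:[11/2,13/2] z:[-1,4] -> miss, prune
  N2 x:[14,28] y:[7,20] z:[-24,-6] -> miss, prune
  N5 x:[27,39] y:[3,15/2] z:[-12,-1] -> miss, prune
  N8 x:[26,36] y:[-1,3] z:[-27,7] -> miss, prune

Summary -> nodes [0, 1, 4, 7, 11, 2, 5, 8]; box-tests=8; leaf-entries=0; first=miss

== RESULT ==
0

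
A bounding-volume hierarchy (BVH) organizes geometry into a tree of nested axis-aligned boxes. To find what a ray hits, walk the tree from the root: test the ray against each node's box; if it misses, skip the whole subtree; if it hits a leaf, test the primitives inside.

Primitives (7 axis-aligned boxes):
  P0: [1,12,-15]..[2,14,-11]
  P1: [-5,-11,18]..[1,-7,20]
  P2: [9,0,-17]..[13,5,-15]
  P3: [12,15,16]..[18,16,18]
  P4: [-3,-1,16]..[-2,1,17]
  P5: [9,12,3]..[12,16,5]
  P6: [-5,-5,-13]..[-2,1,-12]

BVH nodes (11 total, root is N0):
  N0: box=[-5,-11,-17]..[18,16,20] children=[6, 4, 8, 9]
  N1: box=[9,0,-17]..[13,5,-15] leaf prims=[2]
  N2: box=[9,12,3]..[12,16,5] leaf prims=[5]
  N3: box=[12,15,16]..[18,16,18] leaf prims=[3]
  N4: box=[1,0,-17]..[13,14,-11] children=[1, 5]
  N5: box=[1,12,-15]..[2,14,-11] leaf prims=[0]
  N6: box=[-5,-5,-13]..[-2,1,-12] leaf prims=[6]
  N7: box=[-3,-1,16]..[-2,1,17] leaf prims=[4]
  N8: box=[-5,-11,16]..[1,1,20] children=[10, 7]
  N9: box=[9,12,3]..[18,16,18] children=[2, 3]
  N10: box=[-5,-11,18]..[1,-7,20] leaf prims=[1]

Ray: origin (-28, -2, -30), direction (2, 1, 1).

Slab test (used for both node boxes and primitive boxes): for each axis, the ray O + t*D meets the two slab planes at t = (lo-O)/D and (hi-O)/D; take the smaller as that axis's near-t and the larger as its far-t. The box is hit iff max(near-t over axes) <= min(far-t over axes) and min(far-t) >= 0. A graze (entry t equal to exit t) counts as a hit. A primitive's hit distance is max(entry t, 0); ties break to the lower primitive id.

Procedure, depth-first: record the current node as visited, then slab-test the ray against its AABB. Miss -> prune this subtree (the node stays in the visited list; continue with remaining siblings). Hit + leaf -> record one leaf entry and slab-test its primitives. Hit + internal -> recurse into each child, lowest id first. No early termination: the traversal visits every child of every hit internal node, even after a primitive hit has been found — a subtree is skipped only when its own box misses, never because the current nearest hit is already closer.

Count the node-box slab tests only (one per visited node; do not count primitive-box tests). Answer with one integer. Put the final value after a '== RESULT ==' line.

Trace the traversal:
N0 x:[23/2,23] y:[-9,18] z:[13,50] -> hit [13,18], descend [4, 6, 8, 9]
  N4 x:[29/2,41/2] y:[2,16] z:[13,19] -> hit [29/2,16], descend [1, 5]
    N1 x:[37/2,41/2] y:[2,7] z:[13,15] -> miss, prune
    N5 x:[29/2,15] y:[14,16] z:[15,19] -> hit [15,15] leaf, test {P0@t=15}
  N6 x:[23/2,13] y:[-3,3] z:[17,18] -> miss, prune
  N8 x:[23/2,29/2] y:[-9,3] z:[46,50] -> miss, prune
  N9 x:[37/2,23] y:[14,18] z:[33,48] -> miss, prune

Summary -> nodes [0, 4, 1, 5, 6, 8, 9]; box-tests=7; leaf-entries=1; first=P0

== RESULT ==
7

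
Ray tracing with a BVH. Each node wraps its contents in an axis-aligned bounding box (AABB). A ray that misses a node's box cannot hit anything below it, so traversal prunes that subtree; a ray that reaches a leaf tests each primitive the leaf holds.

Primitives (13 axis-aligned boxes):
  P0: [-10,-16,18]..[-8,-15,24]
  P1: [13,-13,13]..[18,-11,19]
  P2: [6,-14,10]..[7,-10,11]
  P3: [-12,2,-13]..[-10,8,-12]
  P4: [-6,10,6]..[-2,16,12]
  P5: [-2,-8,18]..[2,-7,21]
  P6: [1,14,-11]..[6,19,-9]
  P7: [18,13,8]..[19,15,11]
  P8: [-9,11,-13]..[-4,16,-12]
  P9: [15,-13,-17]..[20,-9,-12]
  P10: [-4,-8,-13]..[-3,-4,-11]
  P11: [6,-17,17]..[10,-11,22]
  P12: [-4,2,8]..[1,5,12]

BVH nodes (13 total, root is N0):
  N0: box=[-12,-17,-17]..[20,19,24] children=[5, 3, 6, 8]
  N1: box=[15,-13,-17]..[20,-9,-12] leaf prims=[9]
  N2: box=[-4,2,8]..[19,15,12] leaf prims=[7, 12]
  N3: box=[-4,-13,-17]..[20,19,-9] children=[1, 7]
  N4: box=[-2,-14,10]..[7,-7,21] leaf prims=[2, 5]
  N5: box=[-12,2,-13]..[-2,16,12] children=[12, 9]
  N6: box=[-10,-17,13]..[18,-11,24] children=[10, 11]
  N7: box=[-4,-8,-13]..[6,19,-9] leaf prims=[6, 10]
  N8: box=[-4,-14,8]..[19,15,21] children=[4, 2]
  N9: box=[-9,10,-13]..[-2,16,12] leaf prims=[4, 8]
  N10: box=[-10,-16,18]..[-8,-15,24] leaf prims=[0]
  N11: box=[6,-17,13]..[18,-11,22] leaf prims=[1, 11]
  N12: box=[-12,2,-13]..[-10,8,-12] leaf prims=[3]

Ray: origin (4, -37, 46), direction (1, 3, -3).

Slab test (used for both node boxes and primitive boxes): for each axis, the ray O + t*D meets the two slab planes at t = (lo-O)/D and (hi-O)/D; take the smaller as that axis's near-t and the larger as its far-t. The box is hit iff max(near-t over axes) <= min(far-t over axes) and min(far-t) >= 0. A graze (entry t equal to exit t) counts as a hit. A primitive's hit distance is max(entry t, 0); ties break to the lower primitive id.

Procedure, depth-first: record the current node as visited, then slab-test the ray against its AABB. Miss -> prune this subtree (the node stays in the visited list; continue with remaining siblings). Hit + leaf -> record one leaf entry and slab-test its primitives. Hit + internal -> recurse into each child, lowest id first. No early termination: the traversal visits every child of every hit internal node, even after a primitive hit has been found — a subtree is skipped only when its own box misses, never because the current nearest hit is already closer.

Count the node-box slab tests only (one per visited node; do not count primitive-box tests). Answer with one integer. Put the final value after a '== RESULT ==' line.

Traverse from the root:
N0 x:[-16,16] y:[20/3,56/3] z:[22/3,21] -> hit [22/3,16], descend [3, 5, 6, 8]
  N3 x:[-8,16] y:[8,56/3] z:[55/3,21] -> miss, prune
  N5 x:[-16,-6] y:[13,53/3] z:[34/3,59/3] -> miss, prune
  N6 x:[-14,14] y:[20/3,26/3] z:[22/3,11] -> hit [22/3,26/3], descend [10, 11]
    N10 x:[-14,-12] y:[7,22/3] z:[22/3,28/3] -> miss, prune
    N11 x:[2,14] y:[20/3,26/3] z:[8,11] -> hit [8,26/3] leaf, test {P1(miss), P11(miss)}
  N8 x:[-8,15] y:[23/3,52/3] z:[25/3,38/3] -> hit [25/3,38/3], descend [2, 4]
    N2 x:[-8,15] y:[13,52/3] z:[34/3,38/3] -> miss, prune
    N4 x:[-6,3] y:[23/3,10] z:[25/3,12] -> miss, prune

order=[0, 3, 5, 6, 10, 11, 8, 2, 4]  |boxes|=9  |leaves|=1  hit=miss

== RESULT ==
9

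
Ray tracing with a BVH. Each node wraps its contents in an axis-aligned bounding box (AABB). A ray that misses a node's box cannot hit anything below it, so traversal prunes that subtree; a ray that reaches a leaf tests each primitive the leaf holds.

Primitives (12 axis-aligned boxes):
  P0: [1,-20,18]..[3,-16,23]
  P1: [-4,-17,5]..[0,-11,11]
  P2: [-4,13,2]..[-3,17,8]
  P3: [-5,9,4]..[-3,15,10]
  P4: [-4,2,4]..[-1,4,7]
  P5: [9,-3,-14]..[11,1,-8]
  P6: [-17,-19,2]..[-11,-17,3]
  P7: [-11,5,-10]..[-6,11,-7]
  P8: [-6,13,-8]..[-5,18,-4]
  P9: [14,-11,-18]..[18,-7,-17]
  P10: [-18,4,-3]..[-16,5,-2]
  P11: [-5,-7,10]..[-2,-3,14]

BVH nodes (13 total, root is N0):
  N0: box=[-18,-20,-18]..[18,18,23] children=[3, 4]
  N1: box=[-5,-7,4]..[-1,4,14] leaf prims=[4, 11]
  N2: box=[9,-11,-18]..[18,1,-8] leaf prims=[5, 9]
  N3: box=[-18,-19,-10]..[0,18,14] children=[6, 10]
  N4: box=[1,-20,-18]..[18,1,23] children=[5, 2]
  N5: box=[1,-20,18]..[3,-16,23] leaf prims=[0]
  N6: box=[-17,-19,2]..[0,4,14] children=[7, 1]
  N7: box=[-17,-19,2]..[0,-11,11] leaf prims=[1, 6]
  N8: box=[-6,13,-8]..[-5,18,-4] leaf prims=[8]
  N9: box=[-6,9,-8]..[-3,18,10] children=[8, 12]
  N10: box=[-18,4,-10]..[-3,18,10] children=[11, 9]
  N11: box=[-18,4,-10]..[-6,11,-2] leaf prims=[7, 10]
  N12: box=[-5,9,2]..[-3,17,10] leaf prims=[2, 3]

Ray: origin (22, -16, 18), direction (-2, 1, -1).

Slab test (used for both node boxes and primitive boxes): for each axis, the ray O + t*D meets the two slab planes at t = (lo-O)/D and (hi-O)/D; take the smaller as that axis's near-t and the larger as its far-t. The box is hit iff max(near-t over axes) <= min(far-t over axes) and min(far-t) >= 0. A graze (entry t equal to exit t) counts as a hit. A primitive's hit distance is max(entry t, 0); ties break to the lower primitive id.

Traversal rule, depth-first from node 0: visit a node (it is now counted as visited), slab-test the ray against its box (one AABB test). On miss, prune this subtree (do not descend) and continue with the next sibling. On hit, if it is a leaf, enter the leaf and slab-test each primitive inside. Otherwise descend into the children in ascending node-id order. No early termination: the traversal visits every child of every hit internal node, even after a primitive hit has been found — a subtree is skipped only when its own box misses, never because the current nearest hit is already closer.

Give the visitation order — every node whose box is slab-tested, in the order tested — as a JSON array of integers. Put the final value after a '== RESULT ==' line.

Trace the traversal:
N0 x:[2,20] y:[-4,34] z:[-5,36] -> hit [2,20], descend [3, 4]
  N3 x:[11,20] y:[-3,34] z:[4,28] -> hit [11,20], descend [6, 10]
    N6 x:[11,39/2] y:[-3,20] z:[4,16] -> hit [11,16], descend [1, 7]
      N1 x:[23/2,27/2] y:[9,20] z:[4,14] -> hit [23/2,27/2] leaf, test {P4(miss), P11(miss)}
      N7 x:[11,39/2] y:[-3,5] z:[7,16] -> miss, prune
    N10 x:[25/2,20] y:[20,34] z:[8,28] -> hit [20,20], descend [9, 11]
      N9 x:[25/2,14] y:[25,34] z:[8,26] -> miss, prune
      N11 x:[14,20] y:[20,27] z:[20,28] -> hit [20,20] leaf, test {P7(miss), P10@t=20}
  N4 x:[2,21/2] y:[-4,17] z:[-5,36] -> hit [2,21/2], descend [2, 5]
    N2 x:[2,13/2] y:[5,17] z:[26,36] -> miss, prune
    N5 x:[19/2,21/2] y:[-4,0] z:[-5,0] -> miss, prune

11 AABB tests over nodes [0, 3, 6, 1, 7, 10, 9, 11, 4, 2, 5]; 2 leaves entered; closest P10.

== RESULT ==
[0, 3, 6, 1, 7, 10, 9, 11, 4, 2, 5]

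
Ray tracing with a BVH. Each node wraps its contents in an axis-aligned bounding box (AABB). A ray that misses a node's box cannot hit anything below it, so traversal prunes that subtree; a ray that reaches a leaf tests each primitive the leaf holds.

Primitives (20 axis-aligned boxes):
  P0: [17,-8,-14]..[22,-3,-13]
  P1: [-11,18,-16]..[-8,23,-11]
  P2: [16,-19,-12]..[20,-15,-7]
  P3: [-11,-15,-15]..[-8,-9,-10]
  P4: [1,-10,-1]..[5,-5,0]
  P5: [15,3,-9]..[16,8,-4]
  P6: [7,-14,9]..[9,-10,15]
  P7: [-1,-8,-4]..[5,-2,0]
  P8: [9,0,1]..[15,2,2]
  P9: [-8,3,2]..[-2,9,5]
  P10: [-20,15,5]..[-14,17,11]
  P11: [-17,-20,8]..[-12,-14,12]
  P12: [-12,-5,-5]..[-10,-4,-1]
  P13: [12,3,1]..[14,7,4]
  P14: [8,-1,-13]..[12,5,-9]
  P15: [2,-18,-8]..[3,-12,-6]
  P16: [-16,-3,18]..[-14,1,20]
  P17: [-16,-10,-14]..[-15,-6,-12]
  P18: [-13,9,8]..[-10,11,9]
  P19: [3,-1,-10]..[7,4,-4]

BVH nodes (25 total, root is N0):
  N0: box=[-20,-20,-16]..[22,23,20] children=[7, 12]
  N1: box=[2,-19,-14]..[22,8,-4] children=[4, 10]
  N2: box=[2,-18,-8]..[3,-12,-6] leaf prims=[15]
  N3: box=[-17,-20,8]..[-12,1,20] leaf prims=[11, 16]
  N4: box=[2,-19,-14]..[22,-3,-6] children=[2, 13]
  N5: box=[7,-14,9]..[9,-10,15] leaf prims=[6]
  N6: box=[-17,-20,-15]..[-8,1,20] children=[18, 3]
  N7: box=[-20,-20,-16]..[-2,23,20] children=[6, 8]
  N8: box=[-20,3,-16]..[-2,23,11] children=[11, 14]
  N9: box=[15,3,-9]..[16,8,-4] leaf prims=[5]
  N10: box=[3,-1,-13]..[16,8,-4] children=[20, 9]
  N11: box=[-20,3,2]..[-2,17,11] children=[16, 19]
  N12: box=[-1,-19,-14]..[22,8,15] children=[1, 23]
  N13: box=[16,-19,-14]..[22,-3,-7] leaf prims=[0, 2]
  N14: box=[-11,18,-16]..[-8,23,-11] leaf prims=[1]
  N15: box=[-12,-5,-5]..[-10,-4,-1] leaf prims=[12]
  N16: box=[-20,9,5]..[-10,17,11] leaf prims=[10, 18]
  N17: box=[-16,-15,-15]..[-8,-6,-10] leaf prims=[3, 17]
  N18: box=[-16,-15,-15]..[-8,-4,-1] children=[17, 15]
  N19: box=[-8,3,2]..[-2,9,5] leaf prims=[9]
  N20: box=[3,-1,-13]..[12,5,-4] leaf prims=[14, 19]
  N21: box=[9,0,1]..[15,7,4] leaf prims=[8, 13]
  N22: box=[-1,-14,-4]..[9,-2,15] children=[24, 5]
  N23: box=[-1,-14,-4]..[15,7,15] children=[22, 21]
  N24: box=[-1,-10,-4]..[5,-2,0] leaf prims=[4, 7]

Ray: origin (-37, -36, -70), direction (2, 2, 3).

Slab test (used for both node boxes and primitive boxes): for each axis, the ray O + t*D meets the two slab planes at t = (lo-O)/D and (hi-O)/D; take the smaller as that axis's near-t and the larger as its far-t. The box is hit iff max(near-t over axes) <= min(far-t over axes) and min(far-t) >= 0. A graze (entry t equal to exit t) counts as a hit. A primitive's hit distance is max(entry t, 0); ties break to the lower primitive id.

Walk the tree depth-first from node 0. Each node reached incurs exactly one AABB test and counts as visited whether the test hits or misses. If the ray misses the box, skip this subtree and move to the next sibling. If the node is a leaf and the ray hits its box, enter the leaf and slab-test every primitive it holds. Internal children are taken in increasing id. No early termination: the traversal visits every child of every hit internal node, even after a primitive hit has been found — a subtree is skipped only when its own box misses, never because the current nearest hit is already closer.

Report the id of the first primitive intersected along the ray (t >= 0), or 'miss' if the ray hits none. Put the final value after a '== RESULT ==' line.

Traverse from the root:
N0 x:[17/2,59/2] y:[8,59/2] z:[18,30] -> hit [18,59/2], descend [7, 12]
  N7 x:[17/2,35/2] y:[8,59/2] z:[18,30] -> miss, prune
  N12 x:[18,59/2] y:[17/2,22] z:[56/3,85/3] -> hit [56/3,22], descend [1, 23]
    N1 x:[39/2,59/2] y:[17/2,22] z:[56/3,22] -> hit [39/2,22], descend [4, 10]
      N4 x:[39/2,59/2] y:[17/2,33/2] z:[56/3,64/3] -> miss, prune
      N10 x:[20,53/2] y:[35/2,22] z:[19,22] -> hit [20,22], descend [9, 20]
        N9 x:[26,53/2] y:[39/2,22] z:[61/3,22] -> miss, prune
        N20 x:[20,49/2] y:[35/2,41/2] z:[19,22] -> hit [20,41/2] leaf, test {P14(miss), P19@t=20}
    N23 x:[18,26] y:[11,43/2] z:[22,85/3] -> miss, prune

Visited [0, 7, 12, 1, 4, 10, 9, 20, 23]. Tests: 9 box, 1 leaf. Nearest: P19.

== RESULT ==
19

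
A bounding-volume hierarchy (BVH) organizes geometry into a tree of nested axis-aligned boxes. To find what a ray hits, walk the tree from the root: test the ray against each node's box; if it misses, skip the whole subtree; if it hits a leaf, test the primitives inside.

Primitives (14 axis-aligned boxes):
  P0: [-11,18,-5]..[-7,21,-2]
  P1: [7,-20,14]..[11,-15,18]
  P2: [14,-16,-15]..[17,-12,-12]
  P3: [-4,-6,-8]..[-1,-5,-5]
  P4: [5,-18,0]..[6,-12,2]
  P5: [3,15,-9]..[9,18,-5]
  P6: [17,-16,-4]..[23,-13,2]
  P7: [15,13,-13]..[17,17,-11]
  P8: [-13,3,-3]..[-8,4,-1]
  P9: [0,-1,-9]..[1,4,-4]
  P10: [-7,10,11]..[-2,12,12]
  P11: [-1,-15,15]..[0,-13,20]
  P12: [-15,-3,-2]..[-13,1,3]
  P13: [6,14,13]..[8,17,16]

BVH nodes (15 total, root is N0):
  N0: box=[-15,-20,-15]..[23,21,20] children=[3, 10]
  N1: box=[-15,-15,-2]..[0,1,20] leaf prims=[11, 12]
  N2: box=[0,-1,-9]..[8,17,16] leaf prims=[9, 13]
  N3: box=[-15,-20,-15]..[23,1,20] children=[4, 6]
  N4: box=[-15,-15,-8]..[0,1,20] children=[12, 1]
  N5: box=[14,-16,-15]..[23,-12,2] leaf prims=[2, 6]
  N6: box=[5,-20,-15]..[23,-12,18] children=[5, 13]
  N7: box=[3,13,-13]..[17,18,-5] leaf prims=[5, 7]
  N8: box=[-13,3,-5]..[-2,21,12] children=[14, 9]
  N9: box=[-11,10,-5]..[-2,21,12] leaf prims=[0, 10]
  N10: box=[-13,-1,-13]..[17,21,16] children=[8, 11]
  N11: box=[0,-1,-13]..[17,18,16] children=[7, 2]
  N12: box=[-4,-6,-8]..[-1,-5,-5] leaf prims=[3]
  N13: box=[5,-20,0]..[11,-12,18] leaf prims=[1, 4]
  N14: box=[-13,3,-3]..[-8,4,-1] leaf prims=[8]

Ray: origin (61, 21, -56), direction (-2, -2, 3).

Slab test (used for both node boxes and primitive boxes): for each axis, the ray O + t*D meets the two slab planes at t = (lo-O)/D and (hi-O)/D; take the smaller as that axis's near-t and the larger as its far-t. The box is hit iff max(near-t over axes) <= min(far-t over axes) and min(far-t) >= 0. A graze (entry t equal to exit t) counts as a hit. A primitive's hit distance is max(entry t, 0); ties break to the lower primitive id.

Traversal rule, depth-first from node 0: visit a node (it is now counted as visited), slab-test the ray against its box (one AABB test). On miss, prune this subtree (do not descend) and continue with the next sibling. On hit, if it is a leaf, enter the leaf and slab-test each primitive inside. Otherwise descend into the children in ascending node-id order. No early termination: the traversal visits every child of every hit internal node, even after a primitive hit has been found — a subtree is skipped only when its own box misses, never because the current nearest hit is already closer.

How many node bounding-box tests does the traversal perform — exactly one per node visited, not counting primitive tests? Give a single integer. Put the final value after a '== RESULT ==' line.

Trace the traversal:
N0 x:[19,38] y:[0,41/2] z:[41/3,76/3] -> hit [19,41/2], descend [3, 10]
  N3 x:[19,38] y:[10,41/2] z:[41/3,76/3] -> hit [19,41/2], descend [4, 6]
    N4 x:[61/2,38] y:[10,18] z:[16,76/3] -> miss, prune
    N6 x:[19,28] y:[33/2,41/2] z:[41/3,74/3] -> hit [19,41/2], descend [5, 13]
      N5 x:[19,47/2] y:[33/2,37/2] z:[41/3,58/3] -> miss, prune
      N13 x:[25,28] y:[33/2,41/2] z:[56/3,74/3] -> miss, prune
  N10 x:[22,37] y:[0,11] z:[43/3,24] -> miss, prune

7 AABB tests over nodes [0, 3, 4, 6, 5, 13, 10]; 0 leaves entered; closest miss.

== RESULT ==
7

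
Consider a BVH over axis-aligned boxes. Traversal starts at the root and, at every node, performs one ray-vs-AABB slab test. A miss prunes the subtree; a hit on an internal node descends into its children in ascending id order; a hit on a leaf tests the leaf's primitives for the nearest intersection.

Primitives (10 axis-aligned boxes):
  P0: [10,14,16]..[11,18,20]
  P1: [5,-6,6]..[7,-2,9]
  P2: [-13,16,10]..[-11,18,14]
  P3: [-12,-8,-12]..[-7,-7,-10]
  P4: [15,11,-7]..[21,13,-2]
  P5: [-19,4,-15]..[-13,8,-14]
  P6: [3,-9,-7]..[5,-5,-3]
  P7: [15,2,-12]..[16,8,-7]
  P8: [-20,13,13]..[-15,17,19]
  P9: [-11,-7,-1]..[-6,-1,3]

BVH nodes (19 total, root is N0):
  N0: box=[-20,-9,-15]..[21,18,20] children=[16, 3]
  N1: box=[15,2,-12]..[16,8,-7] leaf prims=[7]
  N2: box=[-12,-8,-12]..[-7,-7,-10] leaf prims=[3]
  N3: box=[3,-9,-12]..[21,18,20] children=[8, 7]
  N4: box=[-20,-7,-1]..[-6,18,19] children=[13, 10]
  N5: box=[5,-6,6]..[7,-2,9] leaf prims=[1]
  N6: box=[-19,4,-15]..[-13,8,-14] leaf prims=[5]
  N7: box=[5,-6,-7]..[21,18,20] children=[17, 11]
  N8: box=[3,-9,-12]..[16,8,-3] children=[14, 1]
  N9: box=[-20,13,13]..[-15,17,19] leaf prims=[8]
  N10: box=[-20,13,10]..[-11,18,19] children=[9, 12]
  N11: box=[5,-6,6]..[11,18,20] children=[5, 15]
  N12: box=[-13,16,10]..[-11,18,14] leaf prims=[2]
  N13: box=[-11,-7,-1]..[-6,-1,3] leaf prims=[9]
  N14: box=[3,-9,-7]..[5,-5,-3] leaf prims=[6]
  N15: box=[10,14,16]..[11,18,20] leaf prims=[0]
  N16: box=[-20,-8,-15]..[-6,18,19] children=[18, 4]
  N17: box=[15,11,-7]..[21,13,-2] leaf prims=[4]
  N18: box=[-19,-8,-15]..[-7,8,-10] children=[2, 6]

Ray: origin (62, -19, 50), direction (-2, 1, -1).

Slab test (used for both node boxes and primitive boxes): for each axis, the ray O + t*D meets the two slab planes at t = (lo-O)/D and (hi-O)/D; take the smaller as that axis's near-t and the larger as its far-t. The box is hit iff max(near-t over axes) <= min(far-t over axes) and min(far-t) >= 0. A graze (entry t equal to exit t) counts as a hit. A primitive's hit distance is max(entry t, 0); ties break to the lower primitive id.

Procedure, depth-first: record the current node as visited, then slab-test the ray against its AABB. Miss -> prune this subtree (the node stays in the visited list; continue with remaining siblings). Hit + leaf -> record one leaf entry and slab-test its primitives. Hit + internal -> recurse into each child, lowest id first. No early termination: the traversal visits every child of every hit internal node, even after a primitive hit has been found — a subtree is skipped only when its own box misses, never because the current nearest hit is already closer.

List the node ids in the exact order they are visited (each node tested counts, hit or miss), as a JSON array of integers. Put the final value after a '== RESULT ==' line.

Traverse from the root:
N0 x:[41/2,41] y:[10,37] z:[30,65] -> hit [30,37], descend [3, 16]
  N3 x:[41/2,59/2] y:[10,37] z:[30,62] -> miss, prune
  N16 x:[34,41] y:[11,37] z:[31,65] -> hit [34,37], descend [4, 18]
    N4 x:[34,41] y:[12,37] z:[31,51] -> hit [34,37], descend [10, 13]
      N10 x:[73/2,41] y:[32,37] z:[31,40] -> hit [73/2,37], descend [9, 12]
        N9 x:[77/2,41] y:[32,36] z:[31,37] -> miss, prune
        N12 x:[73/2,75/2] y:[35,37] z:[36,40] -> hit [73/2,37] leaf, test {P2@t=73/2}
      N13 x:[34,73/2] y:[12,18] z:[47,51] -> miss, prune
    N18 x:[69/2,81/2] y:[11,27] z:[60,65] -> miss, prune

Visited [0, 3, 16, 4, 10, 9, 12, 13, 18]. Tests: 9 box, 1 leaf. Nearest: P2.

== RESULT ==
[0, 3, 16, 4, 10, 9, 12, 13, 18]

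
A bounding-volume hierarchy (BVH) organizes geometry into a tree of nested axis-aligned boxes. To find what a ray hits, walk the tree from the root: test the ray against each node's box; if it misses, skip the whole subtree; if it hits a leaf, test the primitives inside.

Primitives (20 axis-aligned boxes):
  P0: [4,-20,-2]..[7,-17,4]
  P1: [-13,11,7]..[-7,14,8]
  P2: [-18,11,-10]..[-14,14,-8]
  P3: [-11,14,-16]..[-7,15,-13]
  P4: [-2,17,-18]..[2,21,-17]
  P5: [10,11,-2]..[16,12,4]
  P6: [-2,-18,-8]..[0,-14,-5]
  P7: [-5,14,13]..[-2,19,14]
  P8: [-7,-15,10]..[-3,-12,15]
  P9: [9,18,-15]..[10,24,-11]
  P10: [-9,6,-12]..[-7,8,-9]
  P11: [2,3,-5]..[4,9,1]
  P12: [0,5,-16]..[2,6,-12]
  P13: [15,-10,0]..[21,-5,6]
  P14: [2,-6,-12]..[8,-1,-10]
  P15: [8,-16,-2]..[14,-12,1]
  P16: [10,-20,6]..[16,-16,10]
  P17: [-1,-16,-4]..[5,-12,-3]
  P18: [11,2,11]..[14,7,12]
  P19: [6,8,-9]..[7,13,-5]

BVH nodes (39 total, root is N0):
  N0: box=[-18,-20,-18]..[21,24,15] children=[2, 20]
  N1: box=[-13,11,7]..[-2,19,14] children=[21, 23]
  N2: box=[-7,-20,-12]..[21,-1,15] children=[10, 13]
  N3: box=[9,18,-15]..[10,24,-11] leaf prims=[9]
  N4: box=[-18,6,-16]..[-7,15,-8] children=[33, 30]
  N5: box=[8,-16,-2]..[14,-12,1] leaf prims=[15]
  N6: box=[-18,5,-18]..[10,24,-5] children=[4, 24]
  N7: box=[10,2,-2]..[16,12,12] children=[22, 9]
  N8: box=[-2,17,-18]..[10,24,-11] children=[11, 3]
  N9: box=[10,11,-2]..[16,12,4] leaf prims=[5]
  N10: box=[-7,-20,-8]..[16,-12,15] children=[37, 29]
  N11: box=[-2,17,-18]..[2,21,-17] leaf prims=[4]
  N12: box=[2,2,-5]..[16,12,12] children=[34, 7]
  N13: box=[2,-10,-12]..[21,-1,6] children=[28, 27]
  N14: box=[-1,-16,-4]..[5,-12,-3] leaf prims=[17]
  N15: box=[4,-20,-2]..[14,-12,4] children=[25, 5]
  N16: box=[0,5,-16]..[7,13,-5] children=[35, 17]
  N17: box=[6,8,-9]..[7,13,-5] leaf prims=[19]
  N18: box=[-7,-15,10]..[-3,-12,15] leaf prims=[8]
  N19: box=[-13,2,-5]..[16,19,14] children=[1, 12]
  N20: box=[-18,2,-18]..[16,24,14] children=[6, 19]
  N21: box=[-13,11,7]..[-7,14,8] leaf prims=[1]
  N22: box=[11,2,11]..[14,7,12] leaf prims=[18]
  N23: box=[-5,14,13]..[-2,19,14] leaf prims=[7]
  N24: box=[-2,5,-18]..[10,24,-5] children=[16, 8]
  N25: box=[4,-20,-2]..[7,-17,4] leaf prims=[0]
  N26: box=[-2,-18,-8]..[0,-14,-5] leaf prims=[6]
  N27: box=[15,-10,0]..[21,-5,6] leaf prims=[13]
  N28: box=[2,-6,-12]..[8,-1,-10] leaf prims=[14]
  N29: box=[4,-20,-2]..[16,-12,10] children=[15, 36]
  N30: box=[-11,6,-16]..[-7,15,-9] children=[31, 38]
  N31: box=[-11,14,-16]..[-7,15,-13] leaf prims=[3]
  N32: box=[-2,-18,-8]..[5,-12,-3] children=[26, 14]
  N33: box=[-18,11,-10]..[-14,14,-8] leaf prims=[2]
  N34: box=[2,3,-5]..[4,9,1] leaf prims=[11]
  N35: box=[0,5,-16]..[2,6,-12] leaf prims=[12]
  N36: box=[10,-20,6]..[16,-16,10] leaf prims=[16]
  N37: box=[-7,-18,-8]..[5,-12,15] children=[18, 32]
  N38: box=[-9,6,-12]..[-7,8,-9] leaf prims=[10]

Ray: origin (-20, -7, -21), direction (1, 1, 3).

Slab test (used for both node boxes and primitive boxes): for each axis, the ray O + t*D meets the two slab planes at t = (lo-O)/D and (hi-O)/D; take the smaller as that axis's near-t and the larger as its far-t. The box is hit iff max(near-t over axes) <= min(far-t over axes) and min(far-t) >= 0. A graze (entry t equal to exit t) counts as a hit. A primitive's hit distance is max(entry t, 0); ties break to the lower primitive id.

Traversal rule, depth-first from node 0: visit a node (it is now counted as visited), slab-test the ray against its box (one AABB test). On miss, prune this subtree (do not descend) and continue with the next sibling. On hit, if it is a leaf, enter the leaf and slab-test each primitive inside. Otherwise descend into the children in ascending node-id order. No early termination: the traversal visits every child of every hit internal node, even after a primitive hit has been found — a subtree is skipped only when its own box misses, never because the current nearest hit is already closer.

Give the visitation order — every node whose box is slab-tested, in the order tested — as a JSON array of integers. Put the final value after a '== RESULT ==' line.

Walk:
N0 x:[2,41] y:[-13,31] z:[1,12] -> hit [2,12], descend [2, 20]
  N2 x:[13,41] y:[-13,6] z:[3,12] -> miss, prune
  N20 x:[2,36] y:[9,31] z:[1,35/3] -> hit [9,35/3], descend [6, 19]
    N6 x:[2,30] y:[12,31] z:[1,16/3] -> miss, prune
    N19 x:[7,36] y:[9,26] z:[16/3,35/3] -> hit [9,35/3], descend [1, 12]
      N1 x:[7,18] y:[18,26] z:[28/3,35/3] -> miss, prune
      N12 x:[22,36] y:[9,19] z:[16/3,11] -> miss, prune

Summary -> nodes [0, 2, 20, 6, 19, 1, 12]; box-tests=7; leaf-entries=0; first=miss

== RESULT ==
[0, 2, 20, 6, 19, 1, 12]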